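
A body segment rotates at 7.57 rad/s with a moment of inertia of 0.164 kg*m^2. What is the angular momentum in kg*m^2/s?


L = I * omega
L = 0.164 * 7.57
L = 1.2415


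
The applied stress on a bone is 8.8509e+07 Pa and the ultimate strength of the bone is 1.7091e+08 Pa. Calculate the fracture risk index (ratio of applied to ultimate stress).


FRI = applied / ultimate
FRI = 8.8509e+07 / 1.7091e+08
FRI = 0.5179


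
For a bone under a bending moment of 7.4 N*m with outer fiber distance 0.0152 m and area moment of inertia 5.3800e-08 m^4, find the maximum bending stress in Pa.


sigma = M * c / I
sigma = 7.4 * 0.0152 / 5.3800e-08
M * c = 0.1125
sigma = 2.0907e+06


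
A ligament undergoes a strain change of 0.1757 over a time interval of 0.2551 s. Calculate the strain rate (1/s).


strain_rate = delta_strain / delta_t
strain_rate = 0.1757 / 0.2551
strain_rate = 0.6887


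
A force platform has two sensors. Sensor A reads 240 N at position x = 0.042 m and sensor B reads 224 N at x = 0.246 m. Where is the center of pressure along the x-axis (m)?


COP_x = (F1*x1 + F2*x2) / (F1 + F2)
COP_x = (240*0.042 + 224*0.246) / (240 + 224)
Numerator = 65.1840
Denominator = 464
COP_x = 0.1405


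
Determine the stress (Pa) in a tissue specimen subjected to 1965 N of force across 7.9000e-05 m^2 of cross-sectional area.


stress = F / A
stress = 1965 / 7.9000e-05
stress = 2.4873e+07


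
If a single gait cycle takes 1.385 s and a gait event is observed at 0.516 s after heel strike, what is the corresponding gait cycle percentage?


pct = (event_time / cycle_time) * 100
pct = (0.516 / 1.385) * 100
ratio = 0.3726
pct = 37.2563


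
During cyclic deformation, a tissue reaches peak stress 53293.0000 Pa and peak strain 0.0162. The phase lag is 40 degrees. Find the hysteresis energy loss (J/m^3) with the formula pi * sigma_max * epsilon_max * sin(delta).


E_loss = pi * sigma_max * epsilon_max * sin(delta)
delta = 40 deg = 0.6981 rad
sin(delta) = 0.6428
E_loss = pi * 53293.0000 * 0.0162 * 0.6428
E_loss = 1743.4221


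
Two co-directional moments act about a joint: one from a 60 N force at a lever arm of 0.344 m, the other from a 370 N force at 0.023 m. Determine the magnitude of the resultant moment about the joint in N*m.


M = F1 * d1 + F2 * d2
M = 60 * 0.344 + 370 * 0.023
M = 20.6400 + 8.5100
M = 29.1500


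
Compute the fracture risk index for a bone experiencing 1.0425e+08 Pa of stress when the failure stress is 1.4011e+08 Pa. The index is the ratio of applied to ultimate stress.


FRI = applied / ultimate
FRI = 1.0425e+08 / 1.4011e+08
FRI = 0.7441


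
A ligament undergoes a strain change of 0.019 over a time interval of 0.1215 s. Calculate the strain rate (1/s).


strain_rate = delta_strain / delta_t
strain_rate = 0.019 / 0.1215
strain_rate = 0.1564


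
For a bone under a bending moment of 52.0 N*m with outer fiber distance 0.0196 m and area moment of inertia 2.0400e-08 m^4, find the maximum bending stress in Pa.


sigma = M * c / I
sigma = 52.0 * 0.0196 / 2.0400e-08
M * c = 1.0192
sigma = 4.9961e+07


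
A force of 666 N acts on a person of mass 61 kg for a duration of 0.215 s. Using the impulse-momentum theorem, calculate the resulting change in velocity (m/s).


J = F * dt = 666 * 0.215 = 143.1900 N*s
delta_v = J / m
delta_v = 143.1900 / 61
delta_v = 2.3474


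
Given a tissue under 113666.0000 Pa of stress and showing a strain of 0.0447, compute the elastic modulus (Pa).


E = stress / strain
E = 113666.0000 / 0.0447
E = 2.5429e+06


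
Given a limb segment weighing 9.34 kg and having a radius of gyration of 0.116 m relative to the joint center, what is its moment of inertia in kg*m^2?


I = m * k^2
I = 9.34 * 0.116^2
k^2 = 0.0135
I = 0.1257


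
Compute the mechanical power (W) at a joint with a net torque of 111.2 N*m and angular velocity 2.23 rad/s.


P = M * omega
P = 111.2 * 2.23
P = 247.9760


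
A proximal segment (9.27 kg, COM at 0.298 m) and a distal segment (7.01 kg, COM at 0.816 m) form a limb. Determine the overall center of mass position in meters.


COM = (m1*x1 + m2*x2) / (m1 + m2)
COM = (9.27*0.298 + 7.01*0.816) / (9.27 + 7.01)
Numerator = 8.4826
Denominator = 16.2800
COM = 0.5210


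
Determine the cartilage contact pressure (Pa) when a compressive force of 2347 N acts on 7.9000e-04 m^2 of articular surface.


P = F / A
P = 2347 / 7.9000e-04
P = 2.9709e+06


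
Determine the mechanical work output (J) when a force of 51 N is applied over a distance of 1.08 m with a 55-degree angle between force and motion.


W = F * d * cos(theta)
theta = 55 deg = 0.9599 rad
cos(theta) = 0.5736
W = 51 * 1.08 * 0.5736
W = 31.5926


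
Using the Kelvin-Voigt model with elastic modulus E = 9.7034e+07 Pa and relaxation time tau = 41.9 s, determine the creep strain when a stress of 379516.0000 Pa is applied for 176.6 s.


epsilon(t) = (sigma/E) * (1 - exp(-t/tau))
sigma/E = 379516.0000 / 9.7034e+07 = 0.0039
exp(-t/tau) = exp(-176.6 / 41.9) = 0.0148
epsilon = 0.0039 * (1 - 0.0148)
epsilon = 0.0039


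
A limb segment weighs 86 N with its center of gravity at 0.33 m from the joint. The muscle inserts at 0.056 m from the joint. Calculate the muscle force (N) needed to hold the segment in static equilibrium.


F_muscle = W * d_load / d_muscle
F_muscle = 86 * 0.33 / 0.056
Numerator = 28.3800
F_muscle = 506.7857


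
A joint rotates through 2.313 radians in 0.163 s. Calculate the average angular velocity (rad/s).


omega = delta_theta / delta_t
omega = 2.313 / 0.163
omega = 14.1902


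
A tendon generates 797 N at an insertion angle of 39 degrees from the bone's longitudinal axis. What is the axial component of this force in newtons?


F_eff = F_tendon * cos(theta)
theta = 39 deg = 0.6807 rad
cos(theta) = 0.7771
F_eff = 797 * 0.7771
F_eff = 619.3853


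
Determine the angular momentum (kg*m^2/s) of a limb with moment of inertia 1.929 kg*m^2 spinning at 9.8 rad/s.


L = I * omega
L = 1.929 * 9.8
L = 18.9042


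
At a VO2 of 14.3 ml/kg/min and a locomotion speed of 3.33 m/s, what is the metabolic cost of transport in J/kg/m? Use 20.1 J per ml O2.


Power per kg = VO2 * 20.1 / 60
Power per kg = 14.3 * 20.1 / 60 = 4.7905 W/kg
Cost = power_per_kg / speed
Cost = 4.7905 / 3.33
Cost = 1.4386


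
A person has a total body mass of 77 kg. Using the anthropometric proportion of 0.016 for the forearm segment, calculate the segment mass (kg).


m_segment = body_mass * fraction
m_segment = 77 * 0.016
m_segment = 1.2320


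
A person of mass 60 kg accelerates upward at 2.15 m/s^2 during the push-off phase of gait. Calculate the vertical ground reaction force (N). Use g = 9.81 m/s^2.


GRF = m * (g + a)
GRF = 60 * (9.81 + 2.15)
GRF = 60 * 11.9600
GRF = 717.6000


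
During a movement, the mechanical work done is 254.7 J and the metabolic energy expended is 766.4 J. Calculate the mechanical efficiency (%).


eta = (W_mech / E_meta) * 100
eta = (254.7 / 766.4) * 100
ratio = 0.3323
eta = 33.2333


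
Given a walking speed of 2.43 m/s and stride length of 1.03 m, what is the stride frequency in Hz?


f = v / stride_length
f = 2.43 / 1.03
f = 2.3592


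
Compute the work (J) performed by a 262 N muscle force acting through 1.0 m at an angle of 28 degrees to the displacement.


W = F * d * cos(theta)
theta = 28 deg = 0.4887 rad
cos(theta) = 0.8829
W = 262 * 1.0 * 0.8829
W = 231.3323


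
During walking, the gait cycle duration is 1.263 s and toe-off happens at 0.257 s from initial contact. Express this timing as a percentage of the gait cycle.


pct = (event_time / cycle_time) * 100
pct = (0.257 / 1.263) * 100
ratio = 0.2035
pct = 20.3484


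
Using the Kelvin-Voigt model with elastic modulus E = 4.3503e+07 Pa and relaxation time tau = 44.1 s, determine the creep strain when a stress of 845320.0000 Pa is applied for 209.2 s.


epsilon(t) = (sigma/E) * (1 - exp(-t/tau))
sigma/E = 845320.0000 / 4.3503e+07 = 0.0194
exp(-t/tau) = exp(-209.2 / 44.1) = 0.0087
epsilon = 0.0194 * (1 - 0.0087)
epsilon = 0.0193


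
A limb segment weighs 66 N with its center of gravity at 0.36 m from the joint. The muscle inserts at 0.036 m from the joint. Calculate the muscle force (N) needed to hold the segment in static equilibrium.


F_muscle = W * d_load / d_muscle
F_muscle = 66 * 0.36 / 0.036
Numerator = 23.7600
F_muscle = 660.0000


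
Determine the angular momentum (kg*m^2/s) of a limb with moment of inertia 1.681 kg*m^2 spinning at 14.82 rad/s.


L = I * omega
L = 1.681 * 14.82
L = 24.9124


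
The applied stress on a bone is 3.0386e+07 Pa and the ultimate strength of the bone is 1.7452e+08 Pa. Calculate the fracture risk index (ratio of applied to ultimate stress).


FRI = applied / ultimate
FRI = 3.0386e+07 / 1.7452e+08
FRI = 0.1741


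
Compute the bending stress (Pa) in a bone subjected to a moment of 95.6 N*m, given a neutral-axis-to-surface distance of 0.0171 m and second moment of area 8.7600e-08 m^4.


sigma = M * c / I
sigma = 95.6 * 0.0171 / 8.7600e-08
M * c = 1.6348
sigma = 1.8662e+07


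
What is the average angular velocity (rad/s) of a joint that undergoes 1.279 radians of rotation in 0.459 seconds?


omega = delta_theta / delta_t
omega = 1.279 / 0.459
omega = 2.7865


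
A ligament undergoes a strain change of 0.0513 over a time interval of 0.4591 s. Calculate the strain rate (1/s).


strain_rate = delta_strain / delta_t
strain_rate = 0.0513 / 0.4591
strain_rate = 0.1117


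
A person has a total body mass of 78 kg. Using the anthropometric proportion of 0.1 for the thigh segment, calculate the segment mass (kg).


m_segment = body_mass * fraction
m_segment = 78 * 0.1
m_segment = 7.8000


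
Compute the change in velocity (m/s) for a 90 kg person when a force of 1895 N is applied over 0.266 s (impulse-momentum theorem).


J = F * dt = 1895 * 0.266 = 504.0700 N*s
delta_v = J / m
delta_v = 504.0700 / 90
delta_v = 5.6008


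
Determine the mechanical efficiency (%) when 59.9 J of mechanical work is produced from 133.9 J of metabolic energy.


eta = (W_mech / E_meta) * 100
eta = (59.9 / 133.9) * 100
ratio = 0.4473
eta = 44.7349


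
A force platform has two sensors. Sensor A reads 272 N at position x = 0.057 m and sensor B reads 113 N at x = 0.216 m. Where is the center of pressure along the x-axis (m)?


COP_x = (F1*x1 + F2*x2) / (F1 + F2)
COP_x = (272*0.057 + 113*0.216) / (272 + 113)
Numerator = 39.9120
Denominator = 385
COP_x = 0.1037


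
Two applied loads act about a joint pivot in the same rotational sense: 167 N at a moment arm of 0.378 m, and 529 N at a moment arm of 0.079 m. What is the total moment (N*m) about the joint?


M = F1 * d1 + F2 * d2
M = 167 * 0.378 + 529 * 0.079
M = 63.1260 + 41.7910
M = 104.9170


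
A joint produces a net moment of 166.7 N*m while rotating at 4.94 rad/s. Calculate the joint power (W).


P = M * omega
P = 166.7 * 4.94
P = 823.4980


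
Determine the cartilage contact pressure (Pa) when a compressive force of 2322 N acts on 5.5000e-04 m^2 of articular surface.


P = F / A
P = 2322 / 5.5000e-04
P = 4.2218e+06


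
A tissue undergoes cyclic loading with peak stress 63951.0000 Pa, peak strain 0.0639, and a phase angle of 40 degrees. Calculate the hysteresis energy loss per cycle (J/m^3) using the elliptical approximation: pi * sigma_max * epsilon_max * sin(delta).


E_loss = pi * sigma_max * epsilon_max * sin(delta)
delta = 40 deg = 0.6981 rad
sin(delta) = 0.6428
E_loss = pi * 63951.0000 * 0.0639 * 0.6428
E_loss = 8252.1206


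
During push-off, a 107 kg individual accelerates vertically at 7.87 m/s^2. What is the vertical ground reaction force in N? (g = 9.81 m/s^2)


GRF = m * (g + a)
GRF = 107 * (9.81 + 7.87)
GRF = 107 * 17.6800
GRF = 1891.7600


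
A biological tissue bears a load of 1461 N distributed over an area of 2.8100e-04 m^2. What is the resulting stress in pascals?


stress = F / A
stress = 1461 / 2.8100e-04
stress = 5.1993e+06


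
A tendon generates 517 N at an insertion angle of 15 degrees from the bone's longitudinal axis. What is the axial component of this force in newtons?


F_eff = F_tendon * cos(theta)
theta = 15 deg = 0.2618 rad
cos(theta) = 0.9659
F_eff = 517 * 0.9659
F_eff = 499.3837


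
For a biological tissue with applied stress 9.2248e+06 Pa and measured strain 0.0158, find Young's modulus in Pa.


E = stress / strain
E = 9.2248e+06 / 0.0158
E = 5.8385e+08


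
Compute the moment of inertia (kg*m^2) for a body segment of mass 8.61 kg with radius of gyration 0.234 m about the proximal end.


I = m * k^2
I = 8.61 * 0.234^2
k^2 = 0.0548
I = 0.4714


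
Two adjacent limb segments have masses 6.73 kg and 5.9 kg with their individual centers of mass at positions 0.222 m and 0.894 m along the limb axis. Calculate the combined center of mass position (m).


COM = (m1*x1 + m2*x2) / (m1 + m2)
COM = (6.73*0.222 + 5.9*0.894) / (6.73 + 5.9)
Numerator = 6.7687
Denominator = 12.6300
COM = 0.5359


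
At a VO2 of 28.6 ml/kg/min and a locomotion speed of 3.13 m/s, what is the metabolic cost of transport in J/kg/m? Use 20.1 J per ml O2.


Power per kg = VO2 * 20.1 / 60
Power per kg = 28.6 * 20.1 / 60 = 9.5810 W/kg
Cost = power_per_kg / speed
Cost = 9.5810 / 3.13
Cost = 3.0610


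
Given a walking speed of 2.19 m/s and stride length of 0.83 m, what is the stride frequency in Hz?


f = v / stride_length
f = 2.19 / 0.83
f = 2.6386


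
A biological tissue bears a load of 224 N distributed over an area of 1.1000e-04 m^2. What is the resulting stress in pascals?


stress = F / A
stress = 224 / 1.1000e-04
stress = 2.0364e+06


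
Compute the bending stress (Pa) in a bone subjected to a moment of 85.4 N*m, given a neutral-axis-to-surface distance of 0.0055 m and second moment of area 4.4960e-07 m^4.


sigma = M * c / I
sigma = 85.4 * 0.0055 / 4.4960e-07
M * c = 0.4697
sigma = 1.0447e+06


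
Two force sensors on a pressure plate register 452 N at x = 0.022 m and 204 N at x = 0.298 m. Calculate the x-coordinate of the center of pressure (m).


COP_x = (F1*x1 + F2*x2) / (F1 + F2)
COP_x = (452*0.022 + 204*0.298) / (452 + 204)
Numerator = 70.7360
Denominator = 656
COP_x = 0.1078


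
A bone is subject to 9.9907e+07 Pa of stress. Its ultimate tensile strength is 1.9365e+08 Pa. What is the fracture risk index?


FRI = applied / ultimate
FRI = 9.9907e+07 / 1.9365e+08
FRI = 0.5159


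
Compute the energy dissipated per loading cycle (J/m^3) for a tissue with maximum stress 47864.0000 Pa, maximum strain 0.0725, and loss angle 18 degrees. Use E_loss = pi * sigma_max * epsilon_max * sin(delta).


E_loss = pi * sigma_max * epsilon_max * sin(delta)
delta = 18 deg = 0.3142 rad
sin(delta) = 0.3090
E_loss = pi * 47864.0000 * 0.0725 * 0.3090
E_loss = 3368.8311


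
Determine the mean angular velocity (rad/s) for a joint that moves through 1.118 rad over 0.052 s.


omega = delta_theta / delta_t
omega = 1.118 / 0.052
omega = 21.5000


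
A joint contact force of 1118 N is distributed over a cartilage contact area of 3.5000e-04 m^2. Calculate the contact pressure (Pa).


P = F / A
P = 1118 / 3.5000e-04
P = 3.1943e+06


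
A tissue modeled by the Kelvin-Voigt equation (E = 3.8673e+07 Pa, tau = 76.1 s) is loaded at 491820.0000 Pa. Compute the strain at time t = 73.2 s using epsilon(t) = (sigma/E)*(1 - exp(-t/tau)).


epsilon(t) = (sigma/E) * (1 - exp(-t/tau))
sigma/E = 491820.0000 / 3.8673e+07 = 0.0127
exp(-t/tau) = exp(-73.2 / 76.1) = 0.3822
epsilon = 0.0127 * (1 - 0.3822)
epsilon = 0.0079


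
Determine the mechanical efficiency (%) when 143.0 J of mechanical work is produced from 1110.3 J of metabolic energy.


eta = (W_mech / E_meta) * 100
eta = (143.0 / 1110.3) * 100
ratio = 0.1288
eta = 12.8794


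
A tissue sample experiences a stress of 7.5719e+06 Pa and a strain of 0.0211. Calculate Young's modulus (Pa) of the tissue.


E = stress / strain
E = 7.5719e+06 / 0.0211
E = 3.5886e+08


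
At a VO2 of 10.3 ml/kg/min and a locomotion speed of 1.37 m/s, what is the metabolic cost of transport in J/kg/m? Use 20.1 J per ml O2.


Power per kg = VO2 * 20.1 / 60
Power per kg = 10.3 * 20.1 / 60 = 3.4505 W/kg
Cost = power_per_kg / speed
Cost = 3.4505 / 1.37
Cost = 2.5186


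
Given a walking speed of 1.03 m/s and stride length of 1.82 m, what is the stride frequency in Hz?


f = v / stride_length
f = 1.03 / 1.82
f = 0.5659


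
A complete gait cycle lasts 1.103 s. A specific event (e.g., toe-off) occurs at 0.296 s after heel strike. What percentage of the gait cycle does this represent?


pct = (event_time / cycle_time) * 100
pct = (0.296 / 1.103) * 100
ratio = 0.2684
pct = 26.8359


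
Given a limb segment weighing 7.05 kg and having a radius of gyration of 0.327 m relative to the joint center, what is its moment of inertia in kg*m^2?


I = m * k^2
I = 7.05 * 0.327^2
k^2 = 0.1069
I = 0.7538


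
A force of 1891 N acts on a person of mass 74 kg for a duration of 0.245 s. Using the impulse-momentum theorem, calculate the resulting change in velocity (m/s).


J = F * dt = 1891 * 0.245 = 463.2950 N*s
delta_v = J / m
delta_v = 463.2950 / 74
delta_v = 6.2607


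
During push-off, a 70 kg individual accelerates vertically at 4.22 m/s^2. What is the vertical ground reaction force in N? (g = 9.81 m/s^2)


GRF = m * (g + a)
GRF = 70 * (9.81 + 4.22)
GRF = 70 * 14.0300
GRF = 982.1000


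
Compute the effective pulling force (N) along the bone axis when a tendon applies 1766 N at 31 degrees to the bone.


F_eff = F_tendon * cos(theta)
theta = 31 deg = 0.5411 rad
cos(theta) = 0.8572
F_eff = 1766 * 0.8572
F_eff = 1513.7575


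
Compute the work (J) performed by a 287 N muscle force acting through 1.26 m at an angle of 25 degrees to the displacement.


W = F * d * cos(theta)
theta = 25 deg = 0.4363 rad
cos(theta) = 0.9063
W = 287 * 1.26 * 0.9063
W = 327.7390


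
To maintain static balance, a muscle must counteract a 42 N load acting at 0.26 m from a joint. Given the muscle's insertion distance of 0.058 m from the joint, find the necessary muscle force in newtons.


F_muscle = W * d_load / d_muscle
F_muscle = 42 * 0.26 / 0.058
Numerator = 10.9200
F_muscle = 188.2759


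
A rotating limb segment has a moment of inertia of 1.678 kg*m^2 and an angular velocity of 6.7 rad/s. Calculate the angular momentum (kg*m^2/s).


L = I * omega
L = 1.678 * 6.7
L = 11.2426


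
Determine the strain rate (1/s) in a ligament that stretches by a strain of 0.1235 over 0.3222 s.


strain_rate = delta_strain / delta_t
strain_rate = 0.1235 / 0.3222
strain_rate = 0.3833


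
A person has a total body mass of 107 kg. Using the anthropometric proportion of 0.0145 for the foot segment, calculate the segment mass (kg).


m_segment = body_mass * fraction
m_segment = 107 * 0.0145
m_segment = 1.5515


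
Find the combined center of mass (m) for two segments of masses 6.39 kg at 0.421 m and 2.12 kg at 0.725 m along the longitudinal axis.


COM = (m1*x1 + m2*x2) / (m1 + m2)
COM = (6.39*0.421 + 2.12*0.725) / (6.39 + 2.12)
Numerator = 4.2272
Denominator = 8.5100
COM = 0.4967


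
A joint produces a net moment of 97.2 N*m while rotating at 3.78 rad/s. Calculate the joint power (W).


P = M * omega
P = 97.2 * 3.78
P = 367.4160


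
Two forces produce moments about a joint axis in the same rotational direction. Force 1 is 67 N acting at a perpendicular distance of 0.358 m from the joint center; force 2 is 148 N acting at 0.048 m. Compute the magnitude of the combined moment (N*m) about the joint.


M = F1 * d1 + F2 * d2
M = 67 * 0.358 + 148 * 0.048
M = 23.9860 + 7.1040
M = 31.0900


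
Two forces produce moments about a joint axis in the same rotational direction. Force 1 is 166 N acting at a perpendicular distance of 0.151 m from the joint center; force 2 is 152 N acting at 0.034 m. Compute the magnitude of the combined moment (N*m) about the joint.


M = F1 * d1 + F2 * d2
M = 166 * 0.151 + 152 * 0.034
M = 25.0660 + 5.1680
M = 30.2340


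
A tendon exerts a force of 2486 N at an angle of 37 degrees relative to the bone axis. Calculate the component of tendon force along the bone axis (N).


F_eff = F_tendon * cos(theta)
theta = 37 deg = 0.6458 rad
cos(theta) = 0.7986
F_eff = 2486 * 0.7986
F_eff = 1985.4079


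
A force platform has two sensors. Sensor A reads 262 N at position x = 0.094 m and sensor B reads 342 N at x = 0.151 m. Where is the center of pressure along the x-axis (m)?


COP_x = (F1*x1 + F2*x2) / (F1 + F2)
COP_x = (262*0.094 + 342*0.151) / (262 + 342)
Numerator = 76.2700
Denominator = 604
COP_x = 0.1263


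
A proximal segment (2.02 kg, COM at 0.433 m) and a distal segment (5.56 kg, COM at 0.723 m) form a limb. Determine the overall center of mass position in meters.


COM = (m1*x1 + m2*x2) / (m1 + m2)
COM = (2.02*0.433 + 5.56*0.723) / (2.02 + 5.56)
Numerator = 4.8945
Denominator = 7.5800
COM = 0.6457


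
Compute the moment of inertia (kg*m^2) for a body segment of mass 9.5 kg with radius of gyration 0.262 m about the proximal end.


I = m * k^2
I = 9.5 * 0.262^2
k^2 = 0.0686
I = 0.6521


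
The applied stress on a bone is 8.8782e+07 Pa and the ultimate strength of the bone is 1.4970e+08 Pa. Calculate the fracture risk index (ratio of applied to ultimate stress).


FRI = applied / ultimate
FRI = 8.8782e+07 / 1.4970e+08
FRI = 0.5931


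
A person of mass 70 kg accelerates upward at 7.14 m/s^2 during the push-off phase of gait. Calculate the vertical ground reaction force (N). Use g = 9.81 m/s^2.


GRF = m * (g + a)
GRF = 70 * (9.81 + 7.14)
GRF = 70 * 16.9500
GRF = 1186.5000


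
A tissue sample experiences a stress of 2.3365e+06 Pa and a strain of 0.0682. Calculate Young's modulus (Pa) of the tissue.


E = stress / strain
E = 2.3365e+06 / 0.0682
E = 3.4260e+07


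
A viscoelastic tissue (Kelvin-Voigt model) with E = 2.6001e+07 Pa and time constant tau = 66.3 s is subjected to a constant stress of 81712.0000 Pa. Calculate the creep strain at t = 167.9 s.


epsilon(t) = (sigma/E) * (1 - exp(-t/tau))
sigma/E = 81712.0000 / 2.6001e+07 = 0.0031
exp(-t/tau) = exp(-167.9 / 66.3) = 0.0795
epsilon = 0.0031 * (1 - 0.0795)
epsilon = 0.0029


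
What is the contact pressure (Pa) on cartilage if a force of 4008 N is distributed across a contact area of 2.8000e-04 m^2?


P = F / A
P = 4008 / 2.8000e-04
P = 1.4314e+07


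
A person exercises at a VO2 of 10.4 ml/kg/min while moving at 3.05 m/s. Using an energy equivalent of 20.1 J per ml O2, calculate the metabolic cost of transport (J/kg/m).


Power per kg = VO2 * 20.1 / 60
Power per kg = 10.4 * 20.1 / 60 = 3.4840 W/kg
Cost = power_per_kg / speed
Cost = 3.4840 / 3.05
Cost = 1.1423


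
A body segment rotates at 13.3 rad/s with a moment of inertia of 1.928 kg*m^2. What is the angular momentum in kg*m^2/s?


L = I * omega
L = 1.928 * 13.3
L = 25.6424


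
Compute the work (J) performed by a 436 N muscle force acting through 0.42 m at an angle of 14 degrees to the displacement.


W = F * d * cos(theta)
theta = 14 deg = 0.2443 rad
cos(theta) = 0.9703
W = 436 * 0.42 * 0.9703
W = 177.6806


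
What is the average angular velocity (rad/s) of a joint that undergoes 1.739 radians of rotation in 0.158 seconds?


omega = delta_theta / delta_t
omega = 1.739 / 0.158
omega = 11.0063


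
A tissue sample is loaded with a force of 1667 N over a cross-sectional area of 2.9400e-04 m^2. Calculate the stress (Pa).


stress = F / A
stress = 1667 / 2.9400e-04
stress = 5.6701e+06


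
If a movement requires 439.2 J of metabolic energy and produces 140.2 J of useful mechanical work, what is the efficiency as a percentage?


eta = (W_mech / E_meta) * 100
eta = (140.2 / 439.2) * 100
ratio = 0.3192
eta = 31.9217


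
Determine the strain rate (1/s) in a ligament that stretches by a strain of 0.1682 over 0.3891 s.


strain_rate = delta_strain / delta_t
strain_rate = 0.1682 / 0.3891
strain_rate = 0.4323


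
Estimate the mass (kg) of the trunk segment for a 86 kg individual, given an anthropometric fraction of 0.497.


m_segment = body_mass * fraction
m_segment = 86 * 0.497
m_segment = 42.7420


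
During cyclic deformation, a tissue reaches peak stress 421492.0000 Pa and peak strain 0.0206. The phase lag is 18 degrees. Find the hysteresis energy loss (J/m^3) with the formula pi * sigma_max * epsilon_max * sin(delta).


E_loss = pi * sigma_max * epsilon_max * sin(delta)
delta = 18 deg = 0.3142 rad
sin(delta) = 0.3090
E_loss = pi * 421492.0000 * 0.0206 * 0.3090
E_loss = 8429.2473


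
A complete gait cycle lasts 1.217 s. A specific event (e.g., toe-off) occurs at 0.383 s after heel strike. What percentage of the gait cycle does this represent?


pct = (event_time / cycle_time) * 100
pct = (0.383 / 1.217) * 100
ratio = 0.3147
pct = 31.4708


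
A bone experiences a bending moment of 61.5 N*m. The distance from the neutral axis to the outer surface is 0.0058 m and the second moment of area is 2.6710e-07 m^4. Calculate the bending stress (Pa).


sigma = M * c / I
sigma = 61.5 * 0.0058 / 2.6710e-07
M * c = 0.3567
sigma = 1.3355e+06


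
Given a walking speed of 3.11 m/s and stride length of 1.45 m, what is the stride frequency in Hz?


f = v / stride_length
f = 3.11 / 1.45
f = 2.1448


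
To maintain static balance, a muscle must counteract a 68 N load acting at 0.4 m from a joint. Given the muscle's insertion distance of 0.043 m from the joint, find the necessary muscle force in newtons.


F_muscle = W * d_load / d_muscle
F_muscle = 68 * 0.4 / 0.043
Numerator = 27.2000
F_muscle = 632.5581


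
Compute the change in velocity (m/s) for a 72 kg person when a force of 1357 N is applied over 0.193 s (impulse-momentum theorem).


J = F * dt = 1357 * 0.193 = 261.9010 N*s
delta_v = J / m
delta_v = 261.9010 / 72
delta_v = 3.6375


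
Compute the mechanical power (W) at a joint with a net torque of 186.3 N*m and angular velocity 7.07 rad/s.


P = M * omega
P = 186.3 * 7.07
P = 1317.1410


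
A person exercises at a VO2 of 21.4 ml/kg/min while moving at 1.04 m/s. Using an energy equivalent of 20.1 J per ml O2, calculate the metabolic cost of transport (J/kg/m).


Power per kg = VO2 * 20.1 / 60
Power per kg = 21.4 * 20.1 / 60 = 7.1690 W/kg
Cost = power_per_kg / speed
Cost = 7.1690 / 1.04
Cost = 6.8933


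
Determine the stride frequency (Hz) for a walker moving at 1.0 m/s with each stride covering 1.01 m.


f = v / stride_length
f = 1.0 / 1.01
f = 0.9901


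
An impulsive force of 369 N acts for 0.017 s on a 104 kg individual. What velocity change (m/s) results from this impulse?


J = F * dt = 369 * 0.017 = 6.2730 N*s
delta_v = J / m
delta_v = 6.2730 / 104
delta_v = 0.0603


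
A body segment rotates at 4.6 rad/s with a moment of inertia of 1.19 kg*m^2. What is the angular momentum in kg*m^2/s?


L = I * omega
L = 1.19 * 4.6
L = 5.4740


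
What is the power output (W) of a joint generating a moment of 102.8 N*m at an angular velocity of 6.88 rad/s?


P = M * omega
P = 102.8 * 6.88
P = 707.2640


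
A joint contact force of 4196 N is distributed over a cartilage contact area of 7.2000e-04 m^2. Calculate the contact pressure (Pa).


P = F / A
P = 4196 / 7.2000e-04
P = 5.8278e+06


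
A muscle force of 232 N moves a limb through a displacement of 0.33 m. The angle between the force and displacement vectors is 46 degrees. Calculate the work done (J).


W = F * d * cos(theta)
theta = 46 deg = 0.8029 rad
cos(theta) = 0.6947
W = 232 * 0.33 * 0.6947
W = 53.1830


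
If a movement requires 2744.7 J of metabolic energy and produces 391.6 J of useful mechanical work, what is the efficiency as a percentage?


eta = (W_mech / E_meta) * 100
eta = (391.6 / 2744.7) * 100
ratio = 0.1427
eta = 14.2675


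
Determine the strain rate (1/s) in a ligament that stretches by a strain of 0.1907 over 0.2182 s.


strain_rate = delta_strain / delta_t
strain_rate = 0.1907 / 0.2182
strain_rate = 0.8740


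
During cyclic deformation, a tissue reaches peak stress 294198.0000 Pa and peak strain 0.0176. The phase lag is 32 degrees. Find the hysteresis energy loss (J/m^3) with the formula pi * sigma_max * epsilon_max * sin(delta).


E_loss = pi * sigma_max * epsilon_max * sin(delta)
delta = 32 deg = 0.5585 rad
sin(delta) = 0.5299
E_loss = pi * 294198.0000 * 0.0176 * 0.5299
E_loss = 8620.0933


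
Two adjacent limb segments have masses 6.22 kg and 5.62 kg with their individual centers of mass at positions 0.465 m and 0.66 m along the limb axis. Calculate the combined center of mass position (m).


COM = (m1*x1 + m2*x2) / (m1 + m2)
COM = (6.22*0.465 + 5.62*0.66) / (6.22 + 5.62)
Numerator = 6.6015
Denominator = 11.8400
COM = 0.5576


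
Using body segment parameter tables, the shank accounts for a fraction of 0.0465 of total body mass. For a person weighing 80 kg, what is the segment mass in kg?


m_segment = body_mass * fraction
m_segment = 80 * 0.0465
m_segment = 3.7200


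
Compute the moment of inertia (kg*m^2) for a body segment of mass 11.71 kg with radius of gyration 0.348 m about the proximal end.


I = m * k^2
I = 11.71 * 0.348^2
k^2 = 0.1211
I = 1.4181


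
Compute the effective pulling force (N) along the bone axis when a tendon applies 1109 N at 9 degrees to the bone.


F_eff = F_tendon * cos(theta)
theta = 9 deg = 0.1571 rad
cos(theta) = 0.9877
F_eff = 1109 * 0.9877
F_eff = 1095.3464


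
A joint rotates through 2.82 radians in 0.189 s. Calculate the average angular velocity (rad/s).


omega = delta_theta / delta_t
omega = 2.82 / 0.189
omega = 14.9206


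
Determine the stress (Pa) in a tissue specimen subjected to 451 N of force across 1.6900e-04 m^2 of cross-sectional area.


stress = F / A
stress = 451 / 1.6900e-04
stress = 2.6686e+06


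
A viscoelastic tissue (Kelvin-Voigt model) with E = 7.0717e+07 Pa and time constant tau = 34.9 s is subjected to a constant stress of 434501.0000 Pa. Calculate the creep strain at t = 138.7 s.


epsilon(t) = (sigma/E) * (1 - exp(-t/tau))
sigma/E = 434501.0000 / 7.0717e+07 = 0.0061
exp(-t/tau) = exp(-138.7 / 34.9) = 0.0188
epsilon = 0.0061 * (1 - 0.0188)
epsilon = 0.0060


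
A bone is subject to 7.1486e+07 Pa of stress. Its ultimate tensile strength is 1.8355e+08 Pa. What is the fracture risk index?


FRI = applied / ultimate
FRI = 7.1486e+07 / 1.8355e+08
FRI = 0.3895


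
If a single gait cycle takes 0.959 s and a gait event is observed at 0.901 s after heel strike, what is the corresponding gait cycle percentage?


pct = (event_time / cycle_time) * 100
pct = (0.901 / 0.959) * 100
ratio = 0.9395
pct = 93.9520


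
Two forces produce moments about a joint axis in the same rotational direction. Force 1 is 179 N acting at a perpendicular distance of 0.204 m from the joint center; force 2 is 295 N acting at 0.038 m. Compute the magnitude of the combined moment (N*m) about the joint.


M = F1 * d1 + F2 * d2
M = 179 * 0.204 + 295 * 0.038
M = 36.5160 + 11.2100
M = 47.7260


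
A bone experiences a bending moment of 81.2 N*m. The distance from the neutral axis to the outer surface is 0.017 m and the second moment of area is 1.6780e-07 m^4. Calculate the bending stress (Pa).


sigma = M * c / I
sigma = 81.2 * 0.017 / 1.6780e-07
M * c = 1.3804
sigma = 8.2265e+06


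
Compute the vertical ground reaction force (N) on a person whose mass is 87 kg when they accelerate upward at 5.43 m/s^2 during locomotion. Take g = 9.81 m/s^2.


GRF = m * (g + a)
GRF = 87 * (9.81 + 5.43)
GRF = 87 * 15.2400
GRF = 1325.8800


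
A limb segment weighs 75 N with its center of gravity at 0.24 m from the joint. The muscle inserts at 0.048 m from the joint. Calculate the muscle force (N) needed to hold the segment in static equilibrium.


F_muscle = W * d_load / d_muscle
F_muscle = 75 * 0.24 / 0.048
Numerator = 18.0000
F_muscle = 375.0000


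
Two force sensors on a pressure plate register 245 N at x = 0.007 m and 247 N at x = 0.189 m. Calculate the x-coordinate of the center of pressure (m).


COP_x = (F1*x1 + F2*x2) / (F1 + F2)
COP_x = (245*0.007 + 247*0.189) / (245 + 247)
Numerator = 48.3980
Denominator = 492
COP_x = 0.0984


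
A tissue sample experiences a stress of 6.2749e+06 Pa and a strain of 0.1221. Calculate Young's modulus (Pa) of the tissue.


E = stress / strain
E = 6.2749e+06 / 0.1221
E = 5.1391e+07


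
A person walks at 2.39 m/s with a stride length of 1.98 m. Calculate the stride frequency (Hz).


f = v / stride_length
f = 2.39 / 1.98
f = 1.2071


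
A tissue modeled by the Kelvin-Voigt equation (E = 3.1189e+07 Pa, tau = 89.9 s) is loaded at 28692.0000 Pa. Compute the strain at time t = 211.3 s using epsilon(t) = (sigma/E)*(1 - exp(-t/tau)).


epsilon(t) = (sigma/E) * (1 - exp(-t/tau))
sigma/E = 28692.0000 / 3.1189e+07 = 9.1994e-04
exp(-t/tau) = exp(-211.3 / 89.9) = 0.0953
epsilon = 9.1994e-04 * (1 - 0.0953)
epsilon = 8.3224e-04


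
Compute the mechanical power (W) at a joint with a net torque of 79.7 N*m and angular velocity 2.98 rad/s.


P = M * omega
P = 79.7 * 2.98
P = 237.5060


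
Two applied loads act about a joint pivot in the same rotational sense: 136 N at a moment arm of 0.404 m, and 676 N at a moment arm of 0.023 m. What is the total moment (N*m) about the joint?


M = F1 * d1 + F2 * d2
M = 136 * 0.404 + 676 * 0.023
M = 54.9440 + 15.5480
M = 70.4920


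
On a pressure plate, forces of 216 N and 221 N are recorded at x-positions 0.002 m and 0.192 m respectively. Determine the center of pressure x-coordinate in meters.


COP_x = (F1*x1 + F2*x2) / (F1 + F2)
COP_x = (216*0.002 + 221*0.192) / (216 + 221)
Numerator = 42.8640
Denominator = 437
COP_x = 0.0981


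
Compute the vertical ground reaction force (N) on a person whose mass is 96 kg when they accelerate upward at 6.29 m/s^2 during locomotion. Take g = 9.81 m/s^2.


GRF = m * (g + a)
GRF = 96 * (9.81 + 6.29)
GRF = 96 * 16.1000
GRF = 1545.6000


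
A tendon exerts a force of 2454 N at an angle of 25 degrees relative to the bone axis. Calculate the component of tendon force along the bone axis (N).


F_eff = F_tendon * cos(theta)
theta = 25 deg = 0.4363 rad
cos(theta) = 0.9063
F_eff = 2454 * 0.9063
F_eff = 2224.0793


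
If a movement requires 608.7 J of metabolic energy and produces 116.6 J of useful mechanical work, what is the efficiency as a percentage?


eta = (W_mech / E_meta) * 100
eta = (116.6 / 608.7) * 100
ratio = 0.1916
eta = 19.1556


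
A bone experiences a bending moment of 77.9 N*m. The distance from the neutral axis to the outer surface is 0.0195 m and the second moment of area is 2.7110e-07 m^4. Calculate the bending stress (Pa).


sigma = M * c / I
sigma = 77.9 * 0.0195 / 2.7110e-07
M * c = 1.5191
sigma = 5.6033e+06


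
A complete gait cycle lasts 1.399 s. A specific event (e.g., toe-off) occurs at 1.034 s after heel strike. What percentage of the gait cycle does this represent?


pct = (event_time / cycle_time) * 100
pct = (1.034 / 1.399) * 100
ratio = 0.7391
pct = 73.9099


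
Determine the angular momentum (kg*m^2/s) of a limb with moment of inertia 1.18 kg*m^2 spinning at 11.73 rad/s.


L = I * omega
L = 1.18 * 11.73
L = 13.8414


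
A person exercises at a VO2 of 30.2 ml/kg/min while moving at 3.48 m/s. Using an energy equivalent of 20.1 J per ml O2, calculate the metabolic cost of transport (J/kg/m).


Power per kg = VO2 * 20.1 / 60
Power per kg = 30.2 * 20.1 / 60 = 10.1170 W/kg
Cost = power_per_kg / speed
Cost = 10.1170 / 3.48
Cost = 2.9072


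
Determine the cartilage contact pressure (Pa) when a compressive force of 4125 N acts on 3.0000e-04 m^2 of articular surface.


P = F / A
P = 4125 / 3.0000e-04
P = 1.3750e+07


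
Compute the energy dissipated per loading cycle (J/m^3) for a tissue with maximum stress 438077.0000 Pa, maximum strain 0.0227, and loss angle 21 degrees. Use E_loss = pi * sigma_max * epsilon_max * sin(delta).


E_loss = pi * sigma_max * epsilon_max * sin(delta)
delta = 21 deg = 0.3665 rad
sin(delta) = 0.3584
E_loss = pi * 438077.0000 * 0.0227 * 0.3584
E_loss = 11195.8055


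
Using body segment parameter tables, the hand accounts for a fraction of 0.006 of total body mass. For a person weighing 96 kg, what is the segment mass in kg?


m_segment = body_mass * fraction
m_segment = 96 * 0.006
m_segment = 0.5760


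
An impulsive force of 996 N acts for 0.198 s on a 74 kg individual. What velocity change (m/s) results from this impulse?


J = F * dt = 996 * 0.198 = 197.2080 N*s
delta_v = J / m
delta_v = 197.2080 / 74
delta_v = 2.6650


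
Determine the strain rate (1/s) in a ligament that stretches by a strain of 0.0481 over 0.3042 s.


strain_rate = delta_strain / delta_t
strain_rate = 0.0481 / 0.3042
strain_rate = 0.1581


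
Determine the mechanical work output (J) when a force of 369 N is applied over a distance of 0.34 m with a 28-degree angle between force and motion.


W = F * d * cos(theta)
theta = 28 deg = 0.4887 rad
cos(theta) = 0.8829
W = 369 * 0.34 * 0.8829
W = 110.7746


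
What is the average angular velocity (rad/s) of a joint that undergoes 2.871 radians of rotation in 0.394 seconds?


omega = delta_theta / delta_t
omega = 2.871 / 0.394
omega = 7.2868


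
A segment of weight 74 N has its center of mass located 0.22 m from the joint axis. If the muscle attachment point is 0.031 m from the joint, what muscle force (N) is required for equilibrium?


F_muscle = W * d_load / d_muscle
F_muscle = 74 * 0.22 / 0.031
Numerator = 16.2800
F_muscle = 525.1613


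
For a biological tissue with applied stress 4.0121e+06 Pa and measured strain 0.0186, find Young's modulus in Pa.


E = stress / strain
E = 4.0121e+06 / 0.0186
E = 2.1570e+08


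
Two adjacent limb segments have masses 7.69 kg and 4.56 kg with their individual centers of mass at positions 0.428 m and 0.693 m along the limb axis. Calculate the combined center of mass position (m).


COM = (m1*x1 + m2*x2) / (m1 + m2)
COM = (7.69*0.428 + 4.56*0.693) / (7.69 + 4.56)
Numerator = 6.4514
Denominator = 12.2500
COM = 0.5266


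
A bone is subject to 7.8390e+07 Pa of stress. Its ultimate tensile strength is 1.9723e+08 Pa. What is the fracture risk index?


FRI = applied / ultimate
FRI = 7.8390e+07 / 1.9723e+08
FRI = 0.3975


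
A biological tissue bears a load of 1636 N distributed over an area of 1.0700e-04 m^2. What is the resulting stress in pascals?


stress = F / A
stress = 1636 / 1.0700e-04
stress = 1.5290e+07


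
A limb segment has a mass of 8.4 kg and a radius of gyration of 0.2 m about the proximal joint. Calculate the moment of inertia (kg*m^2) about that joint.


I = m * k^2
I = 8.4 * 0.2^2
k^2 = 0.0400
I = 0.3360


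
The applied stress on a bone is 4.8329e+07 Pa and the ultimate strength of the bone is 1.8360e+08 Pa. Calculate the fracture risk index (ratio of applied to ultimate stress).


FRI = applied / ultimate
FRI = 4.8329e+07 / 1.8360e+08
FRI = 0.2632


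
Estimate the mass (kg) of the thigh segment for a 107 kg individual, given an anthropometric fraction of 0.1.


m_segment = body_mass * fraction
m_segment = 107 * 0.1
m_segment = 10.7000


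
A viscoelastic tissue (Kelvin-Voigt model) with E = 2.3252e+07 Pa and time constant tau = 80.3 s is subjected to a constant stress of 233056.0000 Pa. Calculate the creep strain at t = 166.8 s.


epsilon(t) = (sigma/E) * (1 - exp(-t/tau))
sigma/E = 233056.0000 / 2.3252e+07 = 0.0100
exp(-t/tau) = exp(-166.8 / 80.3) = 0.1253
epsilon = 0.0100 * (1 - 0.1253)
epsilon = 0.0088


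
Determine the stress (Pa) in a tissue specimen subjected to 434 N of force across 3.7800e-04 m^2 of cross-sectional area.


stress = F / A
stress = 434 / 3.7800e-04
stress = 1.1481e+06
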